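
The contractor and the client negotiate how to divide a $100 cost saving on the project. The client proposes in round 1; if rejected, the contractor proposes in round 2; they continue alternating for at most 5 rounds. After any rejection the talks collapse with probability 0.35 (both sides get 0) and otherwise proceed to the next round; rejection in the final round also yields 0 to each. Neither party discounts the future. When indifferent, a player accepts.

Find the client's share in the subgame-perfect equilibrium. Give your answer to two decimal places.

67.64

Round 5 (the client proposes): the contractor will accept anything ≥ 0, so the client offers 0 and keeps 100.
Round 4 (the contractor proposes): rejecting gives the client an expected 0.65 × 100 = 65; the contractor offers that and keeps 35.
Round 3 (the client proposes): rejecting gives the contractor an expected 0.65 × 35 = 22.75. The client offers 22.75 and keeps 100 − 22.75 = 77.25.
Round 2 (the contractor proposes): rejecting gives the client an expected 0.65 × 77.25 = 50.2125. The contractor offers 50.2125 and keeps 100 − 50.2125 = 49.7875.
Round 1 (the client proposes): rejecting gives the contractor an expected 0.65 × 49.7875 = 32.361875; the client offers that and keeps 67.638125.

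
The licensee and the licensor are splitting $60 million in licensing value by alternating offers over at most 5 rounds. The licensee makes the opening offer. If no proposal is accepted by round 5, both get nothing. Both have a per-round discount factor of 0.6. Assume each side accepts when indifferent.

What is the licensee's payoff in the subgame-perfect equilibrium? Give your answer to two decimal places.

Solve by backward induction from round 5.
Round 5 (the licensee proposes): the licensor will accept anything ≥ 0, so the licensee offers 0 and keeps 60.
Round 4 (the licensor proposes): the licensee can get 60 next round, worth 0.6 × 60 = 36 now; the licensor offers that and keeps 24.
Round 3 (the licensee proposes): the licensor can get 24 next round, worth 0.6 × 24 = 14.4 now; the licensee offers that and keeps 45.6.
Round 2 (the licensor proposes): the licensee can get 45.6 next round, worth 0.6 × 45.6 = 27.36 now. The licensor offers 27.36 and keeps 60 − 27.36 = 32.64.
Round 1 (the licensee proposes): the licensor can get 32.64 next round, worth 0.6 × 32.64 = 19.584 now. The licensee offers 19.584 and keeps 60 − 19.584 = 40.416.

40.42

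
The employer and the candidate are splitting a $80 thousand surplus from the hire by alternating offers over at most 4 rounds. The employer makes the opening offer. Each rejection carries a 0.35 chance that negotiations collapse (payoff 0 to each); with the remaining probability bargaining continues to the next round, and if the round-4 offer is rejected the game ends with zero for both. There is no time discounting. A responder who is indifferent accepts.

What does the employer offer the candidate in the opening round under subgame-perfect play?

40.17

Round 4 (the candidate proposes): rejection yields 0 for the employer; the candidate offers 0 and keeps 80.
Round 3 (the employer proposes): rejecting gives the candidate an expected 0.65 × 80 = 52, so the employer offers 52, keeping 28.
Round 2 (the candidate proposes): rejecting gives the employer an expected 0.65 × 28 = 18.2; the candidate offers that and keeps 61.8.
Round 1 (the employer proposes): rejecting gives the candidate an expected 0.65 × 61.8 = 40.17. The employer offers 40.17 and keeps 80 − 40.17 = 39.83.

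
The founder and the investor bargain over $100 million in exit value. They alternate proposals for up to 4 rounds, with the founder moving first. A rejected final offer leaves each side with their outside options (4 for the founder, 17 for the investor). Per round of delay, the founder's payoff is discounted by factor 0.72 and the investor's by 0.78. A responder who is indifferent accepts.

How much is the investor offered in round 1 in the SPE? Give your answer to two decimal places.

Round 4 (the investor proposes): the founder gets 4 if talks fail, so the investor offers 4 and keeps 96.
Round 3 (the founder proposes): the investor can get 96 next round, worth 0.78 × 96 = 74.88 now; the founder offers that and keeps 25.12.
Round 2 (the investor proposes): the founder can get 25.12 next round, worth 0.72 × 25.12 = 18.0864 now, so the investor offers 18.0864, keeping 81.9136.
Round 1 (the founder proposes): the investor can get 81.9136 next round, worth 0.78 × 81.9136 = 63.892608 now. The founder offers 63.892608 and keeps 100 − 63.892608 = 36.107392.

63.89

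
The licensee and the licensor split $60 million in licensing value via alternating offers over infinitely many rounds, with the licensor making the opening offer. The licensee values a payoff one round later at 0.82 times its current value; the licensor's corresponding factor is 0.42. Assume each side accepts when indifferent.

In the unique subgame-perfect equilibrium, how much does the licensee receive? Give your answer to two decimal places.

In a stationary SPE each proposer offers the other exactly their discounted continuation value.
If the licensor keeps x when proposing and the licensee keeps y when proposing, then x = 60 − 0.82y and y = 60 − 0.42x.
Solving: x = 60(1 − 0.82) / (1 − 0.42·0.82) = 10.8 / 0.6556 ≈ 16.4735.
The licensee gets 60 − 16.4735 ≈ 43.5265.

43.53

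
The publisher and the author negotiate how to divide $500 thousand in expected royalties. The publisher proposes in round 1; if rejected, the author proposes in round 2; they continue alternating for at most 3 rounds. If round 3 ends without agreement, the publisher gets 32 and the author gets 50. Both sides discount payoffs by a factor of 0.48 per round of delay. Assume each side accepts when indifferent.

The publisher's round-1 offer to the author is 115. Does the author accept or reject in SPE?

Reject

Work out the author's continuation value if the offer is rejected.
Round 3 (the publisher proposes): the author gets 50 if talks fail, so the publisher offers 50 and keeps 450.
Round 2 (the author proposes): the publisher can get 450 next round, worth 0.48 × 450 = 216 now; the author offers that and keeps 284.
So by rejecting in round 1, the author gets 284 next round, worth 0.48 × 284 = 136.32 now.
Offer 115 < 136.32, so the author rejects.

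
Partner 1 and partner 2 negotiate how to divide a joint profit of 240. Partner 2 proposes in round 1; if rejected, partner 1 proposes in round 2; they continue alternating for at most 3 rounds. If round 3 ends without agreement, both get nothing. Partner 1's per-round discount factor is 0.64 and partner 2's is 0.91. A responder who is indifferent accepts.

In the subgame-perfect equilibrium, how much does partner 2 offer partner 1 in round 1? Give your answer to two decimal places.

Round 3 (partner 2 proposes): rejection yields 0 for partner 1; partner 2 offers 0 and keeps 240.
Round 2 (partner 1 proposes): partner 2 can get 240 next round, worth 0.91 × 240 = 218.4 now. Partner 1 offers 218.4 and keeps 240 − 218.4 = 21.6.
Round 1 (partner 2 proposes): partner 1 can get 21.6 next round, worth 0.64 × 21.6 = 13.824 now. Partner 2 offers 13.824 and keeps 240 − 13.824 = 226.176.

13.82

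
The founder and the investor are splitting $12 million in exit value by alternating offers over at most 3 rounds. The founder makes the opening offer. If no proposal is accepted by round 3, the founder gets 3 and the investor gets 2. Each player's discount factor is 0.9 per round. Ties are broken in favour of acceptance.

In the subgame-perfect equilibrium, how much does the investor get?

Round 3 (the founder proposes): the investor gets 2 if talks fail, so the founder offers 2 and keeps 10.
Round 2 (the investor proposes): the founder can get 10 next round, worth 0.9 × 10 = 9 now. The investor offers 9 and keeps 12 − 9 = 3.
Round 1 (the founder proposes): the investor can get 3 next round, worth 0.9 × 3 = 2.7 now; the founder offers that and keeps 9.3.

2.7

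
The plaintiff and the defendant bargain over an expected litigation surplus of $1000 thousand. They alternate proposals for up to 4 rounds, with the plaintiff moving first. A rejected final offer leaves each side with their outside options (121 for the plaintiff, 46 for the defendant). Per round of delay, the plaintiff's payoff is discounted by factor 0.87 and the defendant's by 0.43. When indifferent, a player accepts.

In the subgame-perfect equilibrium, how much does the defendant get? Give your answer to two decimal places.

197.30

By backward induction:
Round 4 (the defendant proposes): the plaintiff gets 121 if talks fail, so the defendant offers 121 and keeps 879.
Round 3 (the plaintiff proposes): the defendant can get 879 next round, worth 0.43 × 879 = 377.97 now, so the plaintiff offers 377.97, keeping 622.03.
Round 2 (the defendant proposes): the plaintiff can get 622.03 next round, worth 0.87 × 622.03 = 541.1661 now; the defendant offers that and keeps 458.8339.
Round 1 (the plaintiff proposes): the defendant can get 458.8339 next round, worth 0.43 × 458.8339 = 197.298577 now. The plaintiff offers 197.298577 and keeps 1000 − 197.298577 = 802.701423.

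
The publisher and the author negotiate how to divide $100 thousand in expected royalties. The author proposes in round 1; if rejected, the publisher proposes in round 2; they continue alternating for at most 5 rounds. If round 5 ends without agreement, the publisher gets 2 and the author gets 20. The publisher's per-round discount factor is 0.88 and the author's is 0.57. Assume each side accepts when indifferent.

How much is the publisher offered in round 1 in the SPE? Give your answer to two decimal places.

57.32

Round 5 (the author proposes): the publisher gets 2 if talks fail, so the author offers 2 and keeps 98.
Round 4 (the publisher proposes): the author can get 98 next round, worth 0.57 × 98 = 55.86 now, so the publisher offers 55.86, keeping 44.14.
Round 3 (the author proposes): the publisher can get 44.14 next round, worth 0.88 × 44.14 = 38.8432 now, so the author offers 38.8432, keeping 61.1568.
Round 2 (the publisher proposes): the author can get 61.1568 next round, worth 0.57 × 61.1568 = 34.859376 now. The publisher offers 34.859376 and keeps 100 − 34.859376 = 65.140624.
Round 1 (the author proposes): the publisher can get 65.140624 next round, worth 0.88 × 65.140624 = 57.32374912 now; the author offers that and keeps 42.67625088.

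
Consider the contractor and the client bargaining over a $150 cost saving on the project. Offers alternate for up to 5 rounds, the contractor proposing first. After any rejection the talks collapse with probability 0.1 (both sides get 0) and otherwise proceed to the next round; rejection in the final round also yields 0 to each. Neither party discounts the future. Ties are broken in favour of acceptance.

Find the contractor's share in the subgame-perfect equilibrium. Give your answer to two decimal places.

Round 5 (the contractor proposes): the client will accept anything ≥ 0, so the contractor offers 0 and keeps 150.
Round 4 (the client proposes): rejecting gives the contractor an expected 0.9 × 150 = 135; the client offers that and keeps 15.
Round 3 (the contractor proposes): rejecting gives the client an expected 0.9 × 15 = 13.5; the contractor offers that and keeps 136.5.
Round 2 (the client proposes): rejecting gives the contractor an expected 0.9 × 136.5 = 122.85. The client offers 122.85 and keeps 150 − 122.85 = 27.15.
Round 1 (the contractor proposes): rejecting gives the client an expected 0.9 × 27.15 = 24.435, so the contractor offers 24.435, keeping 125.565.

125.57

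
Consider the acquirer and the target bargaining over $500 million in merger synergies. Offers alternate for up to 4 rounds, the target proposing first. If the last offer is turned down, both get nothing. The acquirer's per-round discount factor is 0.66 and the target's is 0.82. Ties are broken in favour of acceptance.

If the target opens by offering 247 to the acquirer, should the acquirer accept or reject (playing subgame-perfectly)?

Accept

Round 4 (the acquirer proposes): the target will accept anything ≥ 0, so the acquirer offers 0 and keeps 500.
Round 3 (the target proposes): the acquirer can get 500 next round, worth 0.66 × 500 = 330 now, so the target offers 330, keeping 170.
Round 2 (the acquirer proposes): the target can get 170 next round, worth 0.82 × 170 = 139.4 now; the acquirer offers that and keeps 360.6.
So by rejecting in round 1, the acquirer gets 360.6 next round, worth 0.66 × 360.6 = 237.996 now.
Offer 247 ≥ 237.996, so the acquirer accepts.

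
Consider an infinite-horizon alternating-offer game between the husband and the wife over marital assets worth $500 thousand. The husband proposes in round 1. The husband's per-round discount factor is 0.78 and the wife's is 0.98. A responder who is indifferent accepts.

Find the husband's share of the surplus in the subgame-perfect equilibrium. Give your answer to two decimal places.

42.44

Let x be the husband's share when the husband proposes and y be the wife's share when the wife proposes.
The wife accepts iff offered ≥ 0.98·y, so x = 500 − 0.98y. Symmetrically y = 500 − 0.78x.
Substituting: x = 500 − 0.98(500 − 0.78x), giving x(1 − 0.78·0.98) = 500(1 − 0.98).
So x = 500 × 0.02 / 0.2356 ≈ 42.4448, and the wife receives 500 − x ≈ 457.5552.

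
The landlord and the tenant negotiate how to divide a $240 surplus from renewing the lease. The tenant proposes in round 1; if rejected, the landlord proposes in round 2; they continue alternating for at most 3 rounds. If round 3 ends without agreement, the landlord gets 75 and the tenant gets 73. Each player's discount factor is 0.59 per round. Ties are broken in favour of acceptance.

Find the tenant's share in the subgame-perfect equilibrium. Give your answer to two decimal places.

Round 3 (the tenant proposes): the landlord gets 75 if talks fail, so the tenant offers 75 and keeps 165.
Round 2 (the landlord proposes): the tenant can get 165 next round, worth 0.59 × 165 = 97.35 now. The landlord offers 97.35 and keeps 240 − 97.35 = 142.65.
Round 1 (the tenant proposes): the landlord can get 142.65 next round, worth 0.59 × 142.65 = 84.1635 now. The tenant offers 84.1635 and keeps 240 − 84.1635 = 155.8365.

155.84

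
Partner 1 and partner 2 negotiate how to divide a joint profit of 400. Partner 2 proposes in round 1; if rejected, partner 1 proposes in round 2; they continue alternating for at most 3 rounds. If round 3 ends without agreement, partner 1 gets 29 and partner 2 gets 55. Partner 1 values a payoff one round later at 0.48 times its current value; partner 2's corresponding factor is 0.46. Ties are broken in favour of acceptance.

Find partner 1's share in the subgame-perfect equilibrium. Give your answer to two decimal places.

Round 3 (partner 2 proposes): partner 1 gets 29 if talks fail, so partner 2 offers 29 and keeps 371.
Round 2 (partner 1 proposes): partner 2 can get 371 next round, worth 0.46 × 371 = 170.66 now; partner 1 offers that and keeps 229.34.
Round 1 (partner 2 proposes): partner 1 can get 229.34 next round, worth 0.48 × 229.34 = 110.0832 now; partner 2 offers that and keeps 289.9168.

110.08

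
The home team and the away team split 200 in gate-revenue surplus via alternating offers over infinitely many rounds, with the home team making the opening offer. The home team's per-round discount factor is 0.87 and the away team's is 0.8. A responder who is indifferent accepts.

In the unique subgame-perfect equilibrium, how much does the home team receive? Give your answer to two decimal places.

In a stationary SPE each proposer offers the other exactly their discounted continuation value.
If the home team keeps x when proposing and the away team keeps y when proposing, then x = 200 − 0.8y and y = 200 − 0.87x.
Solving: x = 200(1 − 0.8) / (1 − 0.87·0.8) = 40 / 0.304 ≈ 131.5789.
The away team gets 200 − 131.5789 ≈ 68.4211.

131.58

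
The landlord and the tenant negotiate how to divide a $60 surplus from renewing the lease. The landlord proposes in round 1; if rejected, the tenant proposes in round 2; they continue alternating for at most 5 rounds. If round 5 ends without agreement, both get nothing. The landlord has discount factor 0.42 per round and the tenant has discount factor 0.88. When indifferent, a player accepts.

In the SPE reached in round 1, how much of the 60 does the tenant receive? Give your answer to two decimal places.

Round 5 (the landlord proposes): rejection yields 0 for the tenant; the landlord offers 0 and keeps 60.
Round 4 (the tenant proposes): the landlord can get 60 next round, worth 0.42 × 60 = 25.2 now, so the tenant offers 25.2, keeping 34.8.
Round 3 (the landlord proposes): the tenant can get 34.8 next round, worth 0.88 × 34.8 = 30.624 now. The landlord offers 30.624 and keeps 60 − 30.624 = 29.376.
Round 2 (the tenant proposes): the landlord can get 29.376 next round, worth 0.42 × 29.376 = 12.33792 now, so the tenant offers 12.33792, keeping 47.66208.
Round 1 (the landlord proposes): the tenant can get 47.66208 next round, worth 0.88 × 47.66208 = 41.9426304 now, so the landlord offers 41.9426304, keeping 18.0573696.

41.94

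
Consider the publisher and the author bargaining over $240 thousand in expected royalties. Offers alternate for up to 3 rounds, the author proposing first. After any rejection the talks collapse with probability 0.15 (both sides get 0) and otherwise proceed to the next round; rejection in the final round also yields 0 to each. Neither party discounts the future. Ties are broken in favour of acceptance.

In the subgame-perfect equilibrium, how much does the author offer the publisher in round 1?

30.6

Round 3 (the author proposes): the publisher will accept anything ≥ 0, so the author offers 0 and keeps 240.
Round 2 (the publisher proposes): rejecting gives the author an expected 0.85 × 240 = 204, so the publisher offers 204, keeping 36.
Round 1 (the author proposes): rejecting gives the publisher an expected 0.85 × 36 = 30.6. The author offers 30.6 and keeps 240 − 30.6 = 209.4.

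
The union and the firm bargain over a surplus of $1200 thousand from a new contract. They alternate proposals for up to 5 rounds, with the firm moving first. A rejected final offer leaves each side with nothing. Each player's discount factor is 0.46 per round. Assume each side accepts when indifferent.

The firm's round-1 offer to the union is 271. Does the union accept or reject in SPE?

Reject

Round 5 (the firm proposes): the union will accept anything ≥ 0, so the firm offers 0 and keeps 1200.
Round 4 (the union proposes): the firm can get 1200 next round, worth 0.46 × 1200 = 552 now. The union offers 552 and keeps 1200 − 552 = 648.
Round 3 (the firm proposes): the union can get 648 next round, worth 0.46 × 648 = 298.08 now; the firm offers that and keeps 901.92.
Round 2 (the union proposes): the firm can get 901.92 next round, worth 0.46 × 901.92 = 414.8832 now, so the union offers 414.8832, keeping 785.1168.
So by rejecting in round 1, the union gets 785.1168 next round, worth 0.46 × 785.1168 = 361.153728 now.
Offer 271 < 361.153728, so the union rejects.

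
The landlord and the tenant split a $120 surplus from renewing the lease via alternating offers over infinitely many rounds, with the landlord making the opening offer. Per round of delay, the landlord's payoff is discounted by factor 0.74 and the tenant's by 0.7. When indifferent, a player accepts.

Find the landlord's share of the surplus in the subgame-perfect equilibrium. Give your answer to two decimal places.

74.69

In a stationary SPE each proposer offers the other exactly their discounted continuation value.
If the landlord keeps x when proposing and the tenant keeps y when proposing, then x = 120 − 0.7y and y = 120 − 0.74x.
Solving: x = 120(1 − 0.7) / (1 − 0.74·0.7) = 36 / 0.482 ≈ 74.6888.
The tenant gets 120 − 74.6888 ≈ 45.3112.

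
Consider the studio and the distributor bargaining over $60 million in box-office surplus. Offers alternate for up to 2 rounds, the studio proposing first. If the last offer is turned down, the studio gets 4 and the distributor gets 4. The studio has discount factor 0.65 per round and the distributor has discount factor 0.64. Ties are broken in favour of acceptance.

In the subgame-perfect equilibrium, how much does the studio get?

24.16

Work backward from the last round.
Round 2 (the distributor proposes): the studio gets 4 if talks fail, so the distributor offers 4 and keeps 56.
Round 1 (the studio proposes): the distributor can get 56 next round, worth 0.64 × 56 = 35.84 now, so the studio offers 35.84, keeping 24.16.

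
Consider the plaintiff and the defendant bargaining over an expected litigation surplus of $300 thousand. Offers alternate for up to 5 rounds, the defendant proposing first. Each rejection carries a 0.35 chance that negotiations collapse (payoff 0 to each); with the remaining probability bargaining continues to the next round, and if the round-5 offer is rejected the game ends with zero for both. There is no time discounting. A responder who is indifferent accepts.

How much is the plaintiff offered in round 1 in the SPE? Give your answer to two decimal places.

Round 5 (the defendant proposes): the plaintiff will accept anything ≥ 0, so the defendant offers 0 and keeps 300.
Round 4 (the plaintiff proposes): rejecting gives the defendant an expected 0.65 × 300 = 195. The plaintiff offers 195 and keeps 300 − 195 = 105.
Round 3 (the defendant proposes): rejecting gives the plaintiff an expected 0.65 × 105 = 68.25. The defendant offers 68.25 and keeps 300 − 68.25 = 231.75.
Round 2 (the plaintiff proposes): rejecting gives the defendant an expected 0.65 × 231.75 = 150.6375, so the plaintiff offers 150.6375, keeping 149.3625.
Round 1 (the defendant proposes): rejecting gives the plaintiff an expected 0.65 × 149.3625 = 97.085625. The defendant offers 97.085625 and keeps 300 − 97.085625 = 202.914375.

97.09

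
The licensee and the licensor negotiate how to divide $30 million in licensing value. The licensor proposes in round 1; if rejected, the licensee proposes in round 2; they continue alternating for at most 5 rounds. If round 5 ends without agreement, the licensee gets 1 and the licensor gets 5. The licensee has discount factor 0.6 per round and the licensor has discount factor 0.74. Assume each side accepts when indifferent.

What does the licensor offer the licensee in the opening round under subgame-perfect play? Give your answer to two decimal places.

Round 5 (the licensor proposes): the licensee gets 1 if talks fail, so the licensor offers 1 and keeps 29.
Round 4 (the licensee proposes): the licensor can get 29 next round, worth 0.74 × 29 = 21.46 now. The licensee offers 21.46 and keeps 30 − 21.46 = 8.54.
Round 3 (the licensor proposes): the licensee can get 8.54 next round, worth 0.6 × 8.54 = 5.124 now. The licensor offers 5.124 and keeps 30 − 5.124 = 24.876.
Round 2 (the licensee proposes): the licensor can get 24.876 next round, worth 0.74 × 24.876 = 18.40824 now; the licensee offers that and keeps 11.59176.
Round 1 (the licensor proposes): the licensee can get 11.59176 next round, worth 0.6 × 11.59176 = 6.955056 now; the licensor offers that and keeps 23.044944.

6.96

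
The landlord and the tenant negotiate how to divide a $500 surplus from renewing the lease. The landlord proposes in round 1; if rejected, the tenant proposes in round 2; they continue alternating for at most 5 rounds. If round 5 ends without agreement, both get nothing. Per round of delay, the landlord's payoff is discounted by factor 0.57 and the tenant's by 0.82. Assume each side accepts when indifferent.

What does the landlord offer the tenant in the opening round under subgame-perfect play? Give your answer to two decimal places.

258.70

Solve by backward induction from round 5.
Round 5 (the landlord proposes): rejection yields 0 for the tenant; the landlord offers 0 and keeps 500.
Round 4 (the tenant proposes): the landlord can get 500 next round, worth 0.57 × 500 = 285 now. The tenant offers 285 and keeps 500 − 285 = 215.
Round 3 (the landlord proposes): the tenant can get 215 next round, worth 0.82 × 215 = 176.3 now, so the landlord offers 176.3, keeping 323.7.
Round 2 (the tenant proposes): the landlord can get 323.7 next round, worth 0.57 × 323.7 = 184.509 now. The tenant offers 184.509 and keeps 500 − 184.509 = 315.491.
Round 1 (the landlord proposes): the tenant can get 315.491 next round, worth 0.82 × 315.491 = 258.70262 now; the landlord offers that and keeps 241.29738.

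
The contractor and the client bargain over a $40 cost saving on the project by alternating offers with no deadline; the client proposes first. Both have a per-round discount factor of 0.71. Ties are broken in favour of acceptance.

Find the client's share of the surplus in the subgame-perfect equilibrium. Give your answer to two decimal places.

When the client proposes, the contractor accepts any offer worth at least 0.71 times what the contractor would get by proposing next round; and vice versa.
This gives x = 40 − 0.71y and y = 40 − 0.71x, where x and y are each side's share when it proposes.
Hence (1 − 0.71·0.71)x = 40(1 − 0.71), i.e. 0.4959·x = 11.6.
x ≈ 23.3918; the contractor's share is 40 − x ≈ 16.6082.

23.39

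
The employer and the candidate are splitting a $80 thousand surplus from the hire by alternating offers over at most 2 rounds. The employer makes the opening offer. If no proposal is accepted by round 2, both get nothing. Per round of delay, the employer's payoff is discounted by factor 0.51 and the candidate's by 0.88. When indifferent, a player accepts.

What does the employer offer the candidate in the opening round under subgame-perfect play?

70.4

Round 2 (the candidate proposes): the employer will accept anything ≥ 0, so the candidate offers 0 and keeps 80.
Round 1 (the employer proposes): the candidate can get 80 next round, worth 0.88 × 80 = 70.4 now, so the employer offers 70.4, keeping 9.6.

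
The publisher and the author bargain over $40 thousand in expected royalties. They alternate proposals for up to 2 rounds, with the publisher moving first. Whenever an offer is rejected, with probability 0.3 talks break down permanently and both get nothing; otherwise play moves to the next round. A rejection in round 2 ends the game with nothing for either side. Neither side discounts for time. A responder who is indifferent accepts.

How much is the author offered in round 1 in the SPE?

28

By backward induction:
Round 2 (the author proposes): rejection yields 0 for the publisher; the author offers 0 and keeps 40.
Round 1 (the publisher proposes): rejecting gives the author an expected 0.7 × 40 = 28. The publisher offers 28 and keeps 40 − 28 = 12.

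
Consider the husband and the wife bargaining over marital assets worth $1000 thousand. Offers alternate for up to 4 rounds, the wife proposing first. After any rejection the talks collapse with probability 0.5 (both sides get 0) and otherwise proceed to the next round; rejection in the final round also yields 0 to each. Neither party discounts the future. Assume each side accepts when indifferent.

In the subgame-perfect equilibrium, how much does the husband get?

375

Round 4 (the husband proposes): the wife will accept anything ≥ 0, so the husband offers 0 and keeps 1000.
Round 3 (the wife proposes): rejecting gives the husband an expected 0.5 × 1000 = 500; the wife offers that and keeps 500.
Round 2 (the husband proposes): rejecting gives the wife an expected 0.5 × 500 = 250, so the husband offers 250, keeping 750.
Round 1 (the wife proposes): rejecting gives the husband an expected 0.5 × 750 = 375, so the wife offers 375, keeping 625.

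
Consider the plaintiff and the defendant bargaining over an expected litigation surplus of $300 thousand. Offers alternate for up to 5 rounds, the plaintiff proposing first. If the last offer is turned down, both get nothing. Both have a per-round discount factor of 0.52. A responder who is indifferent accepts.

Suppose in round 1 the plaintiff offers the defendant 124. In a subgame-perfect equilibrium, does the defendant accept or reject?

Round 5 (the plaintiff proposes): rejection yields 0 for the defendant; the plaintiff offers 0 and keeps 300.
Round 4 (the defendant proposes): the plaintiff can get 300 next round, worth 0.52 × 300 = 156 now; the defendant offers that and keeps 144.
Round 3 (the plaintiff proposes): the defendant can get 144 next round, worth 0.52 × 144 = 74.88 now. The plaintiff offers 74.88 and keeps 300 − 74.88 = 225.12.
Round 2 (the defendant proposes): the plaintiff can get 225.12 next round, worth 0.52 × 225.12 = 117.0624 now. The defendant offers 117.0624 and keeps 300 − 117.0624 = 182.9376.
So by rejecting in round 1, the defendant gets 182.9376 next round, worth 0.52 × 182.9376 = 95.127552 now.
Offer 124 ≥ 95.127552, so the defendant accepts.

Accept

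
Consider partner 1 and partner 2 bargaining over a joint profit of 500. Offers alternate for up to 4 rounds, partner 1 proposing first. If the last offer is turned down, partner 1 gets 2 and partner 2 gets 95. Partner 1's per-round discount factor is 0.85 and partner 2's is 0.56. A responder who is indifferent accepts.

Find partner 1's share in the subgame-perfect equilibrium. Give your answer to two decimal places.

Round 4 (partner 2 proposes): partner 1 gets 2 if talks fail, so partner 2 offers 2 and keeps 498.
Round 3 (partner 1 proposes): partner 2 can get 498 next round, worth 0.56 × 498 = 278.88 now, so partner 1 offers 278.88, keeping 221.12.
Round 2 (partner 2 proposes): partner 1 can get 221.12 next round, worth 0.85 × 221.12 = 187.952 now, so partner 2 offers 187.952, keeping 312.048.
Round 1 (partner 1 proposes): partner 2 can get 312.048 next round, worth 0.56 × 312.048 = 174.74688 now; partner 1 offers that and keeps 325.25312.

325.25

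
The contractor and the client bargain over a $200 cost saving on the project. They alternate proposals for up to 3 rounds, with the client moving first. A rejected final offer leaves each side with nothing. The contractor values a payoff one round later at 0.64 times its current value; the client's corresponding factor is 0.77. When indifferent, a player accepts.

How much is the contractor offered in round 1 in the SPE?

29.44

Round 3 (the client proposes): the contractor will accept anything ≥ 0, so the client offers 0 and keeps 200.
Round 2 (the contractor proposes): the client can get 200 next round, worth 0.77 × 200 = 154 now. The contractor offers 154 and keeps 200 − 154 = 46.
Round 1 (the client proposes): the contractor can get 46 next round, worth 0.64 × 46 = 29.44 now; the client offers that and keeps 170.56.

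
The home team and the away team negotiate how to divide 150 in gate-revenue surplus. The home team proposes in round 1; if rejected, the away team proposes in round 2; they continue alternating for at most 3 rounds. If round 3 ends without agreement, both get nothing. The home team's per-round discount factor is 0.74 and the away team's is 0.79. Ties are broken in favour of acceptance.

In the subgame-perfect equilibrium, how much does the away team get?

30.81

Solve by backward induction from round 3.
Round 3 (the home team proposes): the away team will accept anything ≥ 0, so the home team offers 0 and keeps 150.
Round 2 (the away team proposes): the home team can get 150 next round, worth 0.74 × 150 = 111 now, so the away team offers 111, keeping 39.
Round 1 (the home team proposes): the away team can get 39 next round, worth 0.79 × 39 = 30.81 now; the home team offers that and keeps 119.19.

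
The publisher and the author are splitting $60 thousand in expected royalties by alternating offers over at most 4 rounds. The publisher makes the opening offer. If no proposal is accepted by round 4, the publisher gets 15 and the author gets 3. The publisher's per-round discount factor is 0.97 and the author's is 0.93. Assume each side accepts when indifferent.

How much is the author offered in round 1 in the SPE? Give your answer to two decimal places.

39.43

Round 4 (the author proposes): the publisher gets 15 if talks fail, so the author offers 15 and keeps 45.
Round 3 (the publisher proposes): the author can get 45 next round, worth 0.93 × 45 = 41.85 now; the publisher offers that and keeps 18.15.
Round 2 (the author proposes): the publisher can get 18.15 next round, worth 0.97 × 18.15 = 17.6055 now, so the author offers 17.6055, keeping 42.3945.
Round 1 (the publisher proposes): the author can get 42.3945 next round, worth 0.93 × 42.3945 = 39.426885 now; the publisher offers that and keeps 20.573115.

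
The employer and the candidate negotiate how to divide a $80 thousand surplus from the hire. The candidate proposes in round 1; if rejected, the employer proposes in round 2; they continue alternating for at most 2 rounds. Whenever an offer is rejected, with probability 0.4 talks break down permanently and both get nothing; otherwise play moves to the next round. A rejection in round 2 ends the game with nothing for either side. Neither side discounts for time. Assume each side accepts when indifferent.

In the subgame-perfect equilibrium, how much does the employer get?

48

Round 2 (the employer proposes): the candidate will accept anything ≥ 0, so the employer offers 0 and keeps 80.
Round 1 (the candidate proposes): rejecting gives the employer an expected 0.6 × 80 = 48; the candidate offers that and keeps 32.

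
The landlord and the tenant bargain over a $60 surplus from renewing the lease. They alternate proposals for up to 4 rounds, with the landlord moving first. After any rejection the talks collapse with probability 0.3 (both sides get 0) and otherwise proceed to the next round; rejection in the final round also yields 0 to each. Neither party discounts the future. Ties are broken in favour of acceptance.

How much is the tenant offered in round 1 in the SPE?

By backward induction:
Round 4 (the tenant proposes): the landlord will accept anything ≥ 0, so the tenant offers 0 and keeps 60.
Round 3 (the landlord proposes): rejecting gives the tenant an expected 0.7 × 60 = 42; the landlord offers that and keeps 18.
Round 2 (the tenant proposes): rejecting gives the landlord an expected 0.7 × 18 = 12.6; the tenant offers that and keeps 47.4.
Round 1 (the landlord proposes): rejecting gives the tenant an expected 0.7 × 47.4 = 33.18. The landlord offers 33.18 and keeps 60 − 33.18 = 26.82.

33.18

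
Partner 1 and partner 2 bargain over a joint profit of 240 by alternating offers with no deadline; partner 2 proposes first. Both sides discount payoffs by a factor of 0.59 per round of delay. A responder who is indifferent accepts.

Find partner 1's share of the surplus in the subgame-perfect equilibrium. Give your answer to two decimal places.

89.06

When partner 2 proposes, partner 1 accepts any offer worth at least 0.59 times what partner 1 would get by proposing next round; and vice versa.
This gives x = 240 − 0.59y and y = 240 − 0.59x, where x and y are each side's share when it proposes.
Hence (1 − 0.59·0.59)x = 240(1 − 0.59), i.e. 0.6519·x = 98.4.
x ≈ 150.9434; partner 1's share is 240 − x ≈ 89.0566.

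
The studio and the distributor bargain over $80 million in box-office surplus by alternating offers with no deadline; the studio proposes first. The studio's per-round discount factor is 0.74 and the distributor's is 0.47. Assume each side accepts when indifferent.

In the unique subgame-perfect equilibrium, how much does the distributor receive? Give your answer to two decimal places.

14.99

In a stationary SPE each proposer offers the other exactly their discounted continuation value.
If the studio keeps x when proposing and the distributor keeps y when proposing, then x = 80 − 0.47y and y = 80 − 0.74x.
Solving: x = 80(1 − 0.47) / (1 − 0.74·0.47) = 42.4 / 0.6522 ≈ 65.0107.
The distributor gets 80 − 65.0107 ≈ 14.9893.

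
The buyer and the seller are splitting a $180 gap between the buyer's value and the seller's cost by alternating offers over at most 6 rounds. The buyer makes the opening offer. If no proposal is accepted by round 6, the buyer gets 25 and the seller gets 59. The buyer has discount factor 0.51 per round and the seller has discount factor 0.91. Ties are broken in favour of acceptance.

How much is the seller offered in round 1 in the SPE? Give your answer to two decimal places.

Round 6 (the seller proposes): the buyer gets 25 if talks fail, so the seller offers 25 and keeps 155.
Round 5 (the buyer proposes): the seller can get 155 next round, worth 0.91 × 155 = 141.05 now. The buyer offers 141.05 and keeps 180 − 141.05 = 38.95.
Round 4 (the seller proposes): the buyer can get 38.95 next round, worth 0.51 × 38.95 = 19.8645 now, so the seller offers 19.8645, keeping 160.1355.
Round 3 (the buyer proposes): the seller can get 160.1355 next round, worth 0.91 × 160.1355 = 145.723305 now. The buyer offers 145.723305 and keeps 180 − 145.723305 = 34.276695.
Round 2 (the seller proposes): the buyer can get 34.276695 next round, worth 0.51 × 34.276695 = 17.48111445 now. The seller offers 17.48111445 and keeps 180 − 17.48111445 = 162.51888555.
Round 1 (the buyer proposes): the seller can get 162.51888555 next round, worth 0.91 × 162.51888555 = 147.8921858505 now, so the buyer offers 147.8921858505, keeping 32.1078141495.

147.89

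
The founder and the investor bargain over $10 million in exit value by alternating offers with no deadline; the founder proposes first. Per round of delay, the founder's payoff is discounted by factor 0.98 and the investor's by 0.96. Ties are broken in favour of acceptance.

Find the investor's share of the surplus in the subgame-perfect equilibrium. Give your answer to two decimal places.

When the founder proposes, the investor accepts any offer worth at least 0.96 times what the investor would get by proposing next round; and vice versa.
This gives x = 10 − 0.96y and y = 10 − 0.98x, where x and y are each side's share when it proposes.
Hence (1 − 0.96·0.98)x = 10(1 − 0.96), i.e. 0.0592·x = 0.4.
x ≈ 6.7568; the investor's share is 10 − x ≈ 3.2432.

3.24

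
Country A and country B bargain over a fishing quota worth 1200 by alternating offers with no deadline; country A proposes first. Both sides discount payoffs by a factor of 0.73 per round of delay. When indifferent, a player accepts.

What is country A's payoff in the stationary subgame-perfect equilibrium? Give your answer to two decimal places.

693.64

In a stationary SPE each proposer offers the other exactly their discounted continuation value.
If country A keeps x when proposing and country B keeps y when proposing, then x = 1200 − 0.73y and y = 1200 − 0.73x.
Solving: x = 1200(1 − 0.73) / (1 − 0.73·0.73) = 324 / 0.4671 ≈ 693.6416.
Country B gets 1200 − 693.6416 ≈ 506.3584.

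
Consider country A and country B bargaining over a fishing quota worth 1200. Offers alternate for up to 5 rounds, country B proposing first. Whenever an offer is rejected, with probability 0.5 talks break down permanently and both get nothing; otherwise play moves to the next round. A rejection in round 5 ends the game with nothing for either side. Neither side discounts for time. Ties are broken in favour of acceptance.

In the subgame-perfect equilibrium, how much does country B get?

825

By backward induction:
Round 5 (country B proposes): country A will accept anything ≥ 0, so country B offers 0 and keeps 1200.
Round 4 (country A proposes): rejecting gives country B an expected 0.5 × 1200 = 600. Country A offers 600 and keeps 1200 − 600 = 600.
Round 3 (country B proposes): rejecting gives country A an expected 0.5 × 600 = 300. Country B offers 300 and keeps 1200 − 300 = 900.
Round 2 (country A proposes): rejecting gives country B an expected 0.5 × 900 = 450. Country A offers 450 and keeps 1200 − 450 = 750.
Round 1 (country B proposes): rejecting gives country A an expected 0.5 × 750 = 375; country B offers that and keeps 825.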